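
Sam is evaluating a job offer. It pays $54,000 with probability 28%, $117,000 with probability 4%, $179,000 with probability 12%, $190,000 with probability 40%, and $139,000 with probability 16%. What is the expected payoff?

$139,520

EV = 0.28 × 54000 + 0.04 × 117000 + 0.12 × 179000 + 0.4 × 190000 + 0.16 × 139000 = 15120 + 4680 + 21480 + 76000 + 22240 = 139520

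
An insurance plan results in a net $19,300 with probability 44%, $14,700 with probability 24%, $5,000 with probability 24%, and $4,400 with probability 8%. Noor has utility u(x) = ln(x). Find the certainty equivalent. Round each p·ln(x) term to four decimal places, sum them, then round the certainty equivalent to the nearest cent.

E[u] = 0.44·ln(19300) + 0.24·ln(14700) + 0.24·ln(5000) + 0.08·ln(4400) = 4.3419 + 2.3029 + 2.0441 + 0.6711 = 9.3600
CE = e^9.3600 ≈ 11614.39

$11,614.39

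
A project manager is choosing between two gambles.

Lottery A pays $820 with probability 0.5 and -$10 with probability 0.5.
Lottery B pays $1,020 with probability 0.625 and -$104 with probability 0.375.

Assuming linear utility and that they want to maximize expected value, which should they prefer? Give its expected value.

Lottery B ($598.50)

Lottery A = 0.5 × 820 + 0.5 × (-10) = 410 − 5 = 405
Lottery B = 0.625 × 1020 + 0.375 × (-104) = 637.5 − 39 = 598.5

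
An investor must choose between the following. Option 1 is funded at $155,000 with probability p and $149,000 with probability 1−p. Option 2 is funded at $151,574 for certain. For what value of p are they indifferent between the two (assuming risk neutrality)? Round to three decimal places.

p = 0.429

p·155000 + (1−p)·149000 = 151574
6000p + 149000 = 151574
p = (151574 − 149000) / 6000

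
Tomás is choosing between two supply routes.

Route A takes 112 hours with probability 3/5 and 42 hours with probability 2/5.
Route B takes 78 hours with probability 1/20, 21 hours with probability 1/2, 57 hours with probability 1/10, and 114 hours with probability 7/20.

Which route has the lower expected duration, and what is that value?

Route B (60 hours)

Route A = 3/5 × 112 + 2/5 × 42 = 67.2 + 16.8 = 84
Route B = 1/20 × 78 + 1/2 × 21 + 1/10 × 57 + 7/20 × 114 = 3.9 + 10.5 + 5.7 + 39.9 = 60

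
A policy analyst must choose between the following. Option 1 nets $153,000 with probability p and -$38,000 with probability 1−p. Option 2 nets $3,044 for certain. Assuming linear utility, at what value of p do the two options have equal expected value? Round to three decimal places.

p = 0.215

p·153000 + (1−p)·(-38000) = 3044
191000p − 38000 = 3044
p = (3044 + 38000) / 191000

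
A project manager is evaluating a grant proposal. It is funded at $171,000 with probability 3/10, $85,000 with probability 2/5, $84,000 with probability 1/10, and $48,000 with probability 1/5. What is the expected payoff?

$103,300

EV = 3/10 × 171000 + 2/5 × 85000 + 1/10 × 84000 + 1/5 × 48000 = 51300 + 34000 + 8400 + 9600 = 103300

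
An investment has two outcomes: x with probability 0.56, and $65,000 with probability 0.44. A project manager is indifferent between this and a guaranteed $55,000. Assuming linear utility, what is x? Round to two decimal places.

0.56·x + 0.44·65000 = 55000
0.56·x = 55000 − 28600 = 26400
x = 26400 / 0.56 = 47142.8571

x = $47,142.86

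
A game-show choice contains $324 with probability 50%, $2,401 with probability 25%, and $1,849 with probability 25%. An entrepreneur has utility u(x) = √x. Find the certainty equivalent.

E[u] = 0.5·√324 + 0.25·√2401 + 0.25·√1849 = 0.5·18 + 0.25·49 + 0.25·43 = 32
CE = (32)² = 1024

$1,024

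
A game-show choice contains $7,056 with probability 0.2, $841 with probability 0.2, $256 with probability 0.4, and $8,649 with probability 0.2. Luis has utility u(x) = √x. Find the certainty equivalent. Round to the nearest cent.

E[u] = 0.2·√7056 + 0.2·√841 + 0.4·√256 + 0.2·√8649 = 0.2·84 + 0.2·29 + 0.4·16 + 0.2·93 = 47.6
CE = (47.6)² = 2265.76

$2,265.76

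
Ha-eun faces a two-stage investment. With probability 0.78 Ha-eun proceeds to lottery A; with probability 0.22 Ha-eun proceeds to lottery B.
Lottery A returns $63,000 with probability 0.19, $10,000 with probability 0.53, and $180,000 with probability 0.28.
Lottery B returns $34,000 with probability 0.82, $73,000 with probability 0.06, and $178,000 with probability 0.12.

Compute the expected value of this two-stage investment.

$64,579

EV(A) = 0.19 × 63000 + 0.53 × 10000 + 0.28 × 180000 = 11970 + 5300 + 50400 = 67670
EV(B) = 0.82 × 34000 + 0.06 × 73000 + 0.12 × 178000 = 27880 + 4380 + 21360 = 53620
Overall = 0.78 × 67670 + 0.22 × 53620 = 52782.6 + 11796.4 = 64579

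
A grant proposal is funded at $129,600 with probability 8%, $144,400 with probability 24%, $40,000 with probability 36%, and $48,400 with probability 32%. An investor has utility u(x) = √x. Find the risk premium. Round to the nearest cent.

$6,058.24

E[u] = 0.08·√129600 + 0.24·√144400 + 0.36·√40000 + 0.32·√48400 = 0.08·360 + 0.24·380 + 0.36·200 + 0.32·220 = 262.4
CE = (262.4)² = 68853.76
Risk premium = EV − CE = 74912 − 68853.76 = 6058.24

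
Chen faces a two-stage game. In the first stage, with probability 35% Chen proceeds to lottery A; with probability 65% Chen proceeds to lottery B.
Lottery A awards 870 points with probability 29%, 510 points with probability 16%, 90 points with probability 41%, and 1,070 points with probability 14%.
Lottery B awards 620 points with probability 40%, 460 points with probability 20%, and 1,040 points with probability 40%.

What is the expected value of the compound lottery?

673.61 points

EV(A) = 0.29 × 870 + 0.16 × 510 + 0.41 × 90 + 0.14 × 1070 = 252.3 + 81.6 + 36.9 + 149.8 = 520.6
EV(B) = 0.4 × 620 + 0.2 × 460 + 0.4 × 1040 = 248 + 92 + 416 = 756
Overall = 0.35 × 520.6 + 0.65 × 756 = 182.21 + 491.4 = 673.61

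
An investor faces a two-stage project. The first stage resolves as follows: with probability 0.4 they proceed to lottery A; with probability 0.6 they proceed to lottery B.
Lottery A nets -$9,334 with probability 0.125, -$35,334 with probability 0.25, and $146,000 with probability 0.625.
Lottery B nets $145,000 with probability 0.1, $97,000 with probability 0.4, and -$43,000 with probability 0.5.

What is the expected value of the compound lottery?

EV(A) = 0.125 × (-9334) + 0.25 × (-35334) + 0.625 × 146000 = -1166.75 − 8833.5 + 91250 = 81249.75
EV(B) = 0.1 × 145000 + 0.4 × 97000 + 0.5 × (-43000) = 14500 + 38800 − 21500 = 31800
Overall = 0.4 × 81249.75 + 0.6 × 31800 = 32499.9 + 19080 = 51579.9

$51,579.90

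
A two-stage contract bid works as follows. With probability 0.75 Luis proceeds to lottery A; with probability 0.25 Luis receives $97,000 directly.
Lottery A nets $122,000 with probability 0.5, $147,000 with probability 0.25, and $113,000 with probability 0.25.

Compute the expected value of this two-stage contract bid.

EV(A) = 0.5 × 122000 + 0.25 × 147000 + 0.25 × 113000 = 61000 + 36750 + 28250 = 126000
Branch B: 97000 (certain)
Overall = 0.75 × 126000 + 0.25 × 97000 = 94500 + 24250 = 118750

$118,750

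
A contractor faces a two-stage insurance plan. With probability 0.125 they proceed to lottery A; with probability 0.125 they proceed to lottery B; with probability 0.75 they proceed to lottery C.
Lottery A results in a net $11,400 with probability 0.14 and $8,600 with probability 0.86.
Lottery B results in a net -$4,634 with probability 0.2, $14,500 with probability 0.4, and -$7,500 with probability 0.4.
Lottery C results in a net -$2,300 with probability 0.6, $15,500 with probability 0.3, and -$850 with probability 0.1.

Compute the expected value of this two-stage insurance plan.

EV(A) = 0.14 × 11400 + 0.86 × 8600 = 1596 + 7396 = 8992
EV(B) = 0.2 × (-4634) + 0.4 × 14500 + 0.4 × (-7500) = -926.8 + 5800 − 3000 = 1873.2
EV(C) = 0.6 × (-2300) + 0.3 × 15500 + 0.1 × (-850) = -1380 + 4650 − 85 = 3185
Overall = 0.125 × 8992 + 0.125 × 1873.2 + 0.75 × 3185 = 1124 + 234.15 + 2388.75 = 3746.9

$3,746.90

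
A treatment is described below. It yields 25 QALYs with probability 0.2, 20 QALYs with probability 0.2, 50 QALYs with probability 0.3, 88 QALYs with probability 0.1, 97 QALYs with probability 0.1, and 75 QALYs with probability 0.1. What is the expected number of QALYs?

50 QALYs

EV = 0.2 × 25 + 0.2 × 20 + 0.3 × 50 + 0.1 × 88 + 0.1 × 97 + 0.1 × 75 = 5 + 4 + 15 + 8.8 + 9.7 + 7.5 = 50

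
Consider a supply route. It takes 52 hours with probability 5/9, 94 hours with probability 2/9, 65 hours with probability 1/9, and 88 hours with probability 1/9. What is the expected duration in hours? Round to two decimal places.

66.78 hours

EV = 5/9 × 52 + 2/9 × 94 + 1/9 × 65 + 1/9 × 88 = 28.8889 + 20.8889 + 7.2222 + 9.7778 = 66.7778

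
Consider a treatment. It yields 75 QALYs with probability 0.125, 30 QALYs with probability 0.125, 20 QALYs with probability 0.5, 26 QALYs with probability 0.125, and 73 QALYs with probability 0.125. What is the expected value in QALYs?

35.5 QALYs

EV = 0.125 × 75 + 0.125 × 30 + 0.5 × 20 + 0.125 × 26 + 0.125 × 73 = 9.375 + 3.75 + 10 + 3.25 + 9.125 = 35.5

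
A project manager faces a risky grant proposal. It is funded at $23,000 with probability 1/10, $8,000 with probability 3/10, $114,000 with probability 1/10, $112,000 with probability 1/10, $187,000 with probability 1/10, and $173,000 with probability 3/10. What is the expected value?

$97,900

EV = 1/10 × 23000 + 3/10 × 8000 + 1/10 × 114000 + 1/10 × 112000 + 1/10 × 187000 + 3/10 × 173000 = 2300 + 2400 + 11400 + 11200 + 18700 + 51900 = 97900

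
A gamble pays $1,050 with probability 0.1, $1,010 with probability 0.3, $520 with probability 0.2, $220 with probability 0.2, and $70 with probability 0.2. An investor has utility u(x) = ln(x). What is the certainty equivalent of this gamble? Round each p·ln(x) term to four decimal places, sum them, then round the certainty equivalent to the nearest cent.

$383.83

E[u] = 0.1·ln(1050) + 0.3·ln(1010) + 0.2·ln(520) + 0.2·ln(220) + 0.2·ln(70) = 0.6957 + 2.0753 + 1.2508 + 1.0787 + 0.8497 = 5.9502
CE = e^5.9502 ≈ 383.83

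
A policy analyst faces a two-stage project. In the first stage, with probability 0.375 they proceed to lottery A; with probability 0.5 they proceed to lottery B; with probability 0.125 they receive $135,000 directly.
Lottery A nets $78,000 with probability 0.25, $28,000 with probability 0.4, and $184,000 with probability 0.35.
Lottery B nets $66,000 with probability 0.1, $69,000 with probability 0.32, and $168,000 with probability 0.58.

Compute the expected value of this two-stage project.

EV(A) = 0.25 × 78000 + 0.4 × 28000 + 0.35 × 184000 = 19500 + 11200 + 64400 = 95100
EV(B) = 0.1 × 66000 + 0.32 × 69000 + 0.58 × 168000 = 6600 + 22080 + 97440 = 126120
Branch C: 135000 (certain)
Overall = 0.375 × 95100 + 0.5 × 126120 + 0.125 × 135000 = 35662.5 + 63060 + 16875 = 115597.5

$115,597.50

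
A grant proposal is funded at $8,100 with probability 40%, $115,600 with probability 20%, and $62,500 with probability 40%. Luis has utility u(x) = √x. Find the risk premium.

$9,744

E[u] = 0.4·√8100 + 0.2·√115600 + 0.4·√62500 = 0.4·90 + 0.2·340 + 0.4·250 = 204
CE = (204)² = 41616
Risk premium = EV − CE = 51360 − 41616 = 9744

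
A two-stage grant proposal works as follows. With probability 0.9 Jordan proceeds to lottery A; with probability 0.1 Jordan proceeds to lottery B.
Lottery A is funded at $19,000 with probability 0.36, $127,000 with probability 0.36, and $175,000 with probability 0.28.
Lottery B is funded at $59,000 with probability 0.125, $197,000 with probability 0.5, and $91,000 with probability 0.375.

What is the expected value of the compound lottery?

$105,404

EV(A) = 0.36 × 19000 + 0.36 × 127000 + 0.28 × 175000 = 6840 + 45720 + 49000 = 101560
EV(B) = 0.125 × 59000 + 0.5 × 197000 + 0.375 × 91000 = 7375 + 98500 + 34125 = 140000
Overall = 0.9 × 101560 + 0.1 × 140000 = 91404 + 14000 = 105404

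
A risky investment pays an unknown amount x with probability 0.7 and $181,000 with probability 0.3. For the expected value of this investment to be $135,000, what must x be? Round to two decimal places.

0.7·x + 0.3·181000 = 135000
0.7·x = 135000 − 54300 = 80700
x = 80700 / 0.7 = 115285.7143

x = $115,285.71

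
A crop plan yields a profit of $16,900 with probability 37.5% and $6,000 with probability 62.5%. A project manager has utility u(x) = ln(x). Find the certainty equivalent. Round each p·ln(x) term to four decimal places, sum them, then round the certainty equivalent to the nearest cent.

$8,847.59

E[u] = 0.375·ln(16900) + 0.625·ln(6000) = 3.6507 + 5.4372 = 9.0879
CE = e^9.0879 ≈ 8847.59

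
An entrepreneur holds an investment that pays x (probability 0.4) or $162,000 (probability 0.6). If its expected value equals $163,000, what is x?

0.4·x + 0.6·162000 = 163000
0.4·x = 163000 − 97200 = 65800
x = 65800 / 0.4 = 164500

x = $164,500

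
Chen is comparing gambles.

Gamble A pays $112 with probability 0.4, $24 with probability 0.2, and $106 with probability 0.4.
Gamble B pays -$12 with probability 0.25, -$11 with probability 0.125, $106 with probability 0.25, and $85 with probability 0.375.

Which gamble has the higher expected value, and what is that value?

Gamble A = 0.4 × 112 + 0.2 × 24 + 0.4 × 106 = 44.8 + 4.8 + 42.4 = 92
Gamble B = 0.25 × (-12) + 0.125 × (-11) + 0.25 × 106 + 0.375 × 85 = -3 − 1.375 + 26.5 + 31.875 = 54

Gamble A ($92)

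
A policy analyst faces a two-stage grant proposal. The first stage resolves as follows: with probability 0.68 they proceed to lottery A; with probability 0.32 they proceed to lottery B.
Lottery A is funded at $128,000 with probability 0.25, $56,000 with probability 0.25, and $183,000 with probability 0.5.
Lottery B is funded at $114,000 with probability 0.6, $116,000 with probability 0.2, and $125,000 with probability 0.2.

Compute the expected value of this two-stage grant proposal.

EV(A) = 0.25 × 128000 + 0.25 × 56000 + 0.5 × 183000 = 32000 + 14000 + 91500 = 137500
EV(B) = 0.6 × 114000 + 0.2 × 116000 + 0.2 × 125000 = 68400 + 23200 + 25000 = 116600
Overall = 0.68 × 137500 + 0.32 × 116600 = 93500 + 37312 = 130812

$130,812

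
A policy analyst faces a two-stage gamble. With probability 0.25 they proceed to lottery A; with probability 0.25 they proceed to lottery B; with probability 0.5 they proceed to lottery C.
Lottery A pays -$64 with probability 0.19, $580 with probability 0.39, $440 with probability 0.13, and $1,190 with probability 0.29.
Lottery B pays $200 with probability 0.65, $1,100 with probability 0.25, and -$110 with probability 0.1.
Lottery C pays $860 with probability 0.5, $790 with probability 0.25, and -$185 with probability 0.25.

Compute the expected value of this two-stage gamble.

$543.21

EV(A) = 0.19 × (-64) + 0.39 × 580 + 0.13 × 440 + 0.29 × 1190 = -12.16 + 226.2 + 57.2 + 345.1 = 616.34
EV(B) = 0.65 × 200 + 0.25 × 1100 + 0.1 × (-110) = 130 + 275 − 11 = 394
EV(C) = 0.5 × 860 + 0.25 × 790 + 0.25 × (-185) = 430 + 197.5 − 46.25 = 581.25
Overall = 0.25 × 616.34 + 0.25 × 394 + 0.5 × 581.25 = 154.085 + 98.5 + 290.625 = 543.21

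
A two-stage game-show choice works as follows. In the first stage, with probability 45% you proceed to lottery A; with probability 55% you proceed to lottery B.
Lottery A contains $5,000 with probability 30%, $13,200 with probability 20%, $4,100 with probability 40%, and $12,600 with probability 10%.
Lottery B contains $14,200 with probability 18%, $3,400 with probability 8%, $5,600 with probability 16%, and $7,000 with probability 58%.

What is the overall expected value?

$7,449.20

EV(A) = 0.3 × 5000 + 0.2 × 13200 + 0.4 × 4100 + 0.1 × 12600 = 1500 + 2640 + 1640 + 1260 = 7040
EV(B) = 0.18 × 14200 + 0.08 × 3400 + 0.16 × 5600 + 0.58 × 7000 = 2556 + 272 + 896 + 4060 = 7784
Overall = 0.45 × 7040 + 0.55 × 7784 = 3168 + 4281.2 = 7449.2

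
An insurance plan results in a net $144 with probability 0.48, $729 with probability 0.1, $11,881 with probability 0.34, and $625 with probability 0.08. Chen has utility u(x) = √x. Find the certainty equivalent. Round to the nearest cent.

$2,258.15

E[u] = 0.48·√144 + 0.1·√729 + 0.34·√11881 + 0.08·√625 = 0.48·12 + 0.1·27 + 0.34·109 + 0.08·25 = 47.52
CE = (47.52)² = 2258.1504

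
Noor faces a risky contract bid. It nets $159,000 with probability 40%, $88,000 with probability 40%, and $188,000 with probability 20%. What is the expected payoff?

$136,400

EV = 0.4 × 159000 + 0.4 × 88000 + 0.2 × 188000 = 63600 + 35200 + 37600 = 136400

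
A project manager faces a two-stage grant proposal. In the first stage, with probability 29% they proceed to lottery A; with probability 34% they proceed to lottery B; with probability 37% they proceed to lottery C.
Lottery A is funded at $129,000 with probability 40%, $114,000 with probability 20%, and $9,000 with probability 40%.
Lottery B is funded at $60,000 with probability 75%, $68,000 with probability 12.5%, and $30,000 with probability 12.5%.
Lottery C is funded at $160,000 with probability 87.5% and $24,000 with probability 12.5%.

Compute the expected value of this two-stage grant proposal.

$94,995

EV(A) = 0.4 × 129000 + 0.2 × 114000 + 0.4 × 9000 = 51600 + 22800 + 3600 = 78000
EV(B) = 0.75 × 60000 + 0.125 × 68000 + 0.125 × 30000 = 45000 + 8500 + 3750 = 57250
EV(C) = 0.875 × 160000 + 0.125 × 24000 = 140000 + 3000 = 143000
Overall = 0.29 × 78000 + 0.34 × 57250 + 0.37 × 143000 = 22620 + 19465 + 52910 = 94995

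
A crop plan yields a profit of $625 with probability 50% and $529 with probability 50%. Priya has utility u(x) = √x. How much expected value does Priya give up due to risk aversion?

$1

E[u] = 0.5·√625 + 0.5·√529 = 0.5·25 + 0.5·23 = 24
CE = (24)² = 576
Risk premium = EV − CE = 577 − 576 = 1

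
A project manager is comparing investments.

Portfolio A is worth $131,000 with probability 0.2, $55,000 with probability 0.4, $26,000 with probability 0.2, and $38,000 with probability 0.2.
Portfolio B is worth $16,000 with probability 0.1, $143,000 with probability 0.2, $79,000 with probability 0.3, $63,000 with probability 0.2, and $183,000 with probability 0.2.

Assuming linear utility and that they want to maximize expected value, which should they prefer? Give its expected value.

Portfolio B ($103,100)

Portfolio A = 0.2 × 131000 + 0.4 × 55000 + 0.2 × 26000 + 0.2 × 38000 = 26200 + 22000 + 5200 + 7600 = 61000
Portfolio B = 0.1 × 16000 + 0.2 × 143000 + 0.3 × 79000 + 0.2 × 63000 + 0.2 × 183000 = 1600 + 28600 + 23700 + 12600 + 36600 = 103100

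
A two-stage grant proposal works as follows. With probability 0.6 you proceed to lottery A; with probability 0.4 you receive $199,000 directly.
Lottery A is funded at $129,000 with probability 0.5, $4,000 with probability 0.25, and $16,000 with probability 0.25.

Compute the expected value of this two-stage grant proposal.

EV(A) = 0.5 × 129000 + 0.25 × 4000 + 0.25 × 16000 = 64500 + 1000 + 4000 = 69500
Branch B: 199000 (certain)
Overall = 0.6 × 69500 + 0.4 × 199000 = 41700 + 79600 = 121300

$121,300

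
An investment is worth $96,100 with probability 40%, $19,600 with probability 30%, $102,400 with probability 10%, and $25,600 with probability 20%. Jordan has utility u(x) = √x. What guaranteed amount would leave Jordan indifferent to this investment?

$52,900

E[u] = 0.4·√96100 + 0.3·√19600 + 0.1·√102400 + 0.2·√25600 = 0.4·310 + 0.3·140 + 0.1·320 + 0.2·160 = 230
CE = (230)² = 52900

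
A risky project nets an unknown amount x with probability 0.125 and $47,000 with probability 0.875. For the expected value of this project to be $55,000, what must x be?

0.125·x + 0.875·47000 = 55000
0.125·x = 55000 − 41125 = 13875
x = 13875 / 0.125 = 111000

x = $111,000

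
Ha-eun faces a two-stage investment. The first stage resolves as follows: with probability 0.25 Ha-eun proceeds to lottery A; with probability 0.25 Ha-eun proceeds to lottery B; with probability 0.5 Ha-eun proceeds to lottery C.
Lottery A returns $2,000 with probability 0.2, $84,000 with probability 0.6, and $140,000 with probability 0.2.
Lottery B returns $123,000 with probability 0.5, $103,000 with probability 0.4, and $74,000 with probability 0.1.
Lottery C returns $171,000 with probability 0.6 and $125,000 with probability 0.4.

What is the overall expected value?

$123,525

EV(A) = 0.2 × 2000 + 0.6 × 84000 + 0.2 × 140000 = 400 + 50400 + 28000 = 78800
EV(B) = 0.5 × 123000 + 0.4 × 103000 + 0.1 × 74000 = 61500 + 41200 + 7400 = 110100
EV(C) = 0.6 × 171000 + 0.4 × 125000 = 102600 + 50000 = 152600
Overall = 0.25 × 78800 + 0.25 × 110100 + 0.5 × 152600 = 19700 + 27525 + 76300 = 123525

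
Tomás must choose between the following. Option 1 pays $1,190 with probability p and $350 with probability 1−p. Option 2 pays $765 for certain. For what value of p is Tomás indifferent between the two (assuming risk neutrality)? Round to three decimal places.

p·1190 + (1−p)·350 = 765
840p + 350 = 765
p = (765 − 350) / 840

p = 0.494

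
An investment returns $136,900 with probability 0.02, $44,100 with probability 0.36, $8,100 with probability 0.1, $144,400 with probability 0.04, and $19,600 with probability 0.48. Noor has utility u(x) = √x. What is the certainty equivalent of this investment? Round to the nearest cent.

E[u] = 0.02·√136900 + 0.36·√44100 + 0.1·√8100 + 0.04·√144400 + 0.48·√19600 = 0.02·370 + 0.36·210 + 0.1·90 + 0.04·380 + 0.48·140 = 174.4
CE = (174.4)² = 30415.36

$30,415.36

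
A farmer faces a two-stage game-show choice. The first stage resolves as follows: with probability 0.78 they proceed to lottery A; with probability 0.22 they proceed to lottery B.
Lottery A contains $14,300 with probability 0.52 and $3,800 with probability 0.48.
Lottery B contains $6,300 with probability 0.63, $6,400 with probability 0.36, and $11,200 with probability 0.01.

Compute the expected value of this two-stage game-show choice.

EV(A) = 0.52 × 14300 + 0.48 × 3800 = 7436 + 1824 = 9260
EV(B) = 0.63 × 6300 + 0.36 × 6400 + 0.01 × 11200 = 3969 + 2304 + 112 = 6385
Overall = 0.78 × 9260 + 0.22 × 6385 = 7222.8 + 1404.7 = 8627.5

$8,627.50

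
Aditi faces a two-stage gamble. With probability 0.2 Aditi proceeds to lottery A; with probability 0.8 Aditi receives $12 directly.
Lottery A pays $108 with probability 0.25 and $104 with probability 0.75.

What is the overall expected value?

$30.60

EV(A) = 0.25 × 108 + 0.75 × 104 = 27 + 78 = 105
Branch B: 12 (certain)
Overall = 0.2 × 105 + 0.8 × 12 = 21 + 9.6 = 30.6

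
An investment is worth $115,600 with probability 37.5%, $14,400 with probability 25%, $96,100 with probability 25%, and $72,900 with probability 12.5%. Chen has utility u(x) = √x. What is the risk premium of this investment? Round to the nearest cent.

E[u] = 0.375·√115600 + 0.25·√14400 + 0.25·√96100 + 0.125·√72900 = 0.375·340 + 0.25·120 + 0.25·310 + 0.125·270 = 268.75
CE = (268.75)² = 72226.5625
Risk premium = EV − CE = 80087.5 − 72226.5625 = 7860.9375

$7,860.94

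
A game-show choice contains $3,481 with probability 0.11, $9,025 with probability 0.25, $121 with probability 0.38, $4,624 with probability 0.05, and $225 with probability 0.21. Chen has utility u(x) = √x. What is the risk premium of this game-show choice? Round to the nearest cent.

E[u] = 0.11·√3481 + 0.25·√9025 + 0.38·√121 + 0.05·√4624 + 0.21·√225 = 0.11·59 + 0.25·95 + 0.38·11 + 0.05·68 + 0.21·15 = 40.97
CE = (40.97)² = 1678.5409
Risk premium = EV − CE = 2963.59 − 1678.5409 = 1285.0491

$1,285.05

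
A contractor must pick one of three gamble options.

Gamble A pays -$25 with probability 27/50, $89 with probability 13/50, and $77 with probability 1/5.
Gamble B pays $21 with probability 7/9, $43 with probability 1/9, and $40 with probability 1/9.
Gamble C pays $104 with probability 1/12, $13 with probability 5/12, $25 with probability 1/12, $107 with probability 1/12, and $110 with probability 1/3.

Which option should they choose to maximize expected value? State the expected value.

Gamble C ($61.75)

Gamble A = 27/50 × (-25) + 13/50 × 89 + 1/5 × 77 = -13.5 + 23.14 + 15.4 = 25.04
Gamble B = 7/9 × 21 + 1/9 × 43 + 1/9 × 40 = 16.3333 + 4.7778 + 4.4444 = 25.5556
Gamble C = 1/12 × 104 + 5/12 × 13 + 1/12 × 25 + 1/12 × 107 + 1/3 × 110 = 8.6667 + 5.4167 + 2.0833 + 8.9167 + 36.6667 = 61.75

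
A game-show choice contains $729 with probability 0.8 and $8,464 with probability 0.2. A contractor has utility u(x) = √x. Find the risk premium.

$676

E[u] = 0.8·√729 + 0.2·√8464 = 0.8·27 + 0.2·92 = 40
CE = (40)² = 1600
Risk premium = EV − CE = 2276 − 1600 = 676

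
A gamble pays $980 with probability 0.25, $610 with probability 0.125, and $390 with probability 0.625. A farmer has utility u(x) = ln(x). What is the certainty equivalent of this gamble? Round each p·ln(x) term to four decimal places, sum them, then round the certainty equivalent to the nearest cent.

E[u] = 0.25·ln(980) + 0.125·ln(610) + 0.625·ln(390) = 1.7219 + 0.8017 + 3.7288 = 6.2524
CE = e^6.2524 ≈ 519.26

$519.26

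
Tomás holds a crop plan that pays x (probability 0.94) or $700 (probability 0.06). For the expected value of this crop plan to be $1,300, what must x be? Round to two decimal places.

x = $1,338.30

0.94·x + 0.06·700 = 1300
0.94·x = 1300 − 42 = 1258
x = 1258 / 0.94 = 1338.2979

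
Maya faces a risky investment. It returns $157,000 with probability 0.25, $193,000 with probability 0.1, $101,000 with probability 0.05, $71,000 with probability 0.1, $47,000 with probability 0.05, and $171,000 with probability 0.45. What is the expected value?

EV = 0.25 × 157000 + 0.1 × 193000 + 0.05 × 101000 + 0.1 × 71000 + 0.05 × 47000 + 0.45 × 171000 = 39250 + 19300 + 5050 + 7100 + 2350 + 76950 = 150000

$150,000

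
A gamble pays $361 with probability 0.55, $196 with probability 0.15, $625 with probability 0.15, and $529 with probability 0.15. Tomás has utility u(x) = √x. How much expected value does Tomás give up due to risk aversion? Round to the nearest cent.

E[u] = 0.55·√361 + 0.15·√196 + 0.15·√625 + 0.15·√529 = 0.55·19 + 0.15·14 + 0.15·25 + 0.15·23 = 19.75
CE = (19.75)² = 390.0625
Risk premium = EV − CE = 401.05 − 390.0625 = 10.9875

$10.99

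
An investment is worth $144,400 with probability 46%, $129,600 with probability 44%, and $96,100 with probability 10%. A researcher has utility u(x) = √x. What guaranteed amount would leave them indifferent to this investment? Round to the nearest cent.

$132,641.64

E[u] = 0.46·√144400 + 0.44·√129600 + 0.1·√96100 = 0.46·380 + 0.44·360 + 0.1·310 = 364.2
CE = (364.2)² = 132641.64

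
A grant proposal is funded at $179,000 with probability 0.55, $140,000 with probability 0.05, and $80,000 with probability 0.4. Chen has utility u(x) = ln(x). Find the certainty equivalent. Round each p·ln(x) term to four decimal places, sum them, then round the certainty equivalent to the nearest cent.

E[u] = 0.55·ln(179000) + 0.05·ln(140000) + 0.4·ln(80000) = 6.6523 + 0.5925 + 4.5159 = 11.7607
CE = e^11.7607 ≈ 128117.10

$128,117.10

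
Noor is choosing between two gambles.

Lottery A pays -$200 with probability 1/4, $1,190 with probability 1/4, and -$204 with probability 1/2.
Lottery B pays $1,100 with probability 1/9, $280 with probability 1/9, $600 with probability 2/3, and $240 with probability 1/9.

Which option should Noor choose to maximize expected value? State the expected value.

Lottery B ($580)

Lottery A = 1/4 × (-200) + 1/4 × 1190 + 1/2 × (-204) = -50 + 297.5 − 102 = 145.5
Lottery B = 1/9 × 1100 + 1/9 × 280 + 2/3 × 600 + 1/9 × 240 = 122.2222 + 31.1111 + 400 + 26.6667 = 580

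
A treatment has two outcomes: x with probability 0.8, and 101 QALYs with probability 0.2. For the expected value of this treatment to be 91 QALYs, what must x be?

x = 88.5 QALYs

0.8·x + 0.2·101 = 91
0.8·x = 91 − 20.2 = 70.8
x = 70.8 / 0.8 = 88.5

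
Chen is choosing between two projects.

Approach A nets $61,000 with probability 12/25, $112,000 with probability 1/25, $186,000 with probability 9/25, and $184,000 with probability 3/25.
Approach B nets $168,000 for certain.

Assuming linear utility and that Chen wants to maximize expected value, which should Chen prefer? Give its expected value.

Approach B ($168,000)

Approach A = 12/25 × 61000 + 1/25 × 112000 + 9/25 × 186000 + 3/25 × 184000 = 29280 + 4480 + 66960 + 22080 = 122800
Approach B: 168000 (certain)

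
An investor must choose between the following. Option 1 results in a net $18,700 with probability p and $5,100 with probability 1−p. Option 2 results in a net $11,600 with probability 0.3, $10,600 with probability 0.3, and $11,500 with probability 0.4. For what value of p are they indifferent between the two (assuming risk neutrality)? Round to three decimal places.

p = 0.453

EV(Option 2) = 0.3 × 11600 + 0.3 × 10600 + 0.4 × 11500 = 3480 + 3180 + 4600 = 11260
p·18700 + (1−p)·5100 = 11260
13600p + 5100 = 11260
p = (11260 − 5100) / 13600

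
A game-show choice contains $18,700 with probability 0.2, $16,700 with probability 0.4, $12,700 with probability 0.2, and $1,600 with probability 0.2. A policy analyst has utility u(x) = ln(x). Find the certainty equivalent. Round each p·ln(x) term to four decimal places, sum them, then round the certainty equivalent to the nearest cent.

E[u] = 0.2·ln(18700) + 0.4·ln(16700) + 0.2·ln(12700) + 0.2·ln(1600) = 1.9673 + 3.8893 + 1.8899 + 1.4756 = 9.2221
CE = e^9.2221 ≈ 10118.29

$10,118.29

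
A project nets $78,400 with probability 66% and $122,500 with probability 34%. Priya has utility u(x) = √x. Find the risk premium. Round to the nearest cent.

E[u] = 0.66·√78400 + 0.34·√122500 = 0.66·280 + 0.34·350 = 303.8
CE = (303.8)² = 92294.44
Risk premium = EV − CE = 93394 − 92294.44 = 1099.56

$1,099.56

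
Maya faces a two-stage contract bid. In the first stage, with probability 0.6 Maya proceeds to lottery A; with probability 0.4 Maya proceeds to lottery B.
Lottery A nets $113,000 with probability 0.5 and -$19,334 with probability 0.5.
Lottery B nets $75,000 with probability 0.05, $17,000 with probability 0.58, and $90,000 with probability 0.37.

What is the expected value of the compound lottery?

$46,863.80

EV(A) = 0.5 × 113000 + 0.5 × (-19334) = 56500 − 9667 = 46833
EV(B) = 0.05 × 75000 + 0.58 × 17000 + 0.37 × 90000 = 3750 + 9860 + 33300 = 46910
Overall = 0.6 × 46833 + 0.4 × 46910 = 28099.8 + 18764 = 46863.8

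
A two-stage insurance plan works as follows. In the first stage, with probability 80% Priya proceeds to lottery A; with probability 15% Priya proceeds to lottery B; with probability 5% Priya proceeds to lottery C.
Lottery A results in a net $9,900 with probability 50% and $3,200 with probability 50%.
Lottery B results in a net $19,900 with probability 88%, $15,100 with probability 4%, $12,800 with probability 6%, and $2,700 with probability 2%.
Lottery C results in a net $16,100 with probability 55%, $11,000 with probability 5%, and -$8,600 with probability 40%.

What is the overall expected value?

EV(A) = 0.5 × 9900 + 0.5 × 3200 = 4950 + 1600 = 6550
EV(B) = 0.88 × 19900 + 0.04 × 15100 + 0.06 × 12800 + 0.02 × 2700 = 17512 + 604 + 768 + 54 = 18938
EV(C) = 0.55 × 16100 + 0.05 × 11000 + 0.4 × (-8600) = 8855 + 550 − 3440 = 5965
Overall = 0.8 × 6550 + 0.15 × 18938 + 0.05 × 5965 = 5240 + 2840.7 + 298.25 = 8378.95

$8,378.95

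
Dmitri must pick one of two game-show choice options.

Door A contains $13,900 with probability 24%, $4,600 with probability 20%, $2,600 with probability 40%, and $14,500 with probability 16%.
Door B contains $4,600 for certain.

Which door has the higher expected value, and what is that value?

Door A ($7,616)

Door A = 0.24 × 13900 + 0.2 × 4600 + 0.4 × 2600 + 0.16 × 14500 = 3336 + 920 + 1040 + 2320 = 7616
Door B: 4600 (certain)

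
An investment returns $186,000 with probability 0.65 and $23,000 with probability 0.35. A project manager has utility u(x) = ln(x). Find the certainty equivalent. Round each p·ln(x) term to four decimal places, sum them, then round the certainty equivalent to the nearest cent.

$89,491.60

E[u] = 0.65·ln(186000) + 0.35·ln(23000) = 7.8868 + 3.5151 = 11.4019
CE = e^11.4019 ≈ 89491.60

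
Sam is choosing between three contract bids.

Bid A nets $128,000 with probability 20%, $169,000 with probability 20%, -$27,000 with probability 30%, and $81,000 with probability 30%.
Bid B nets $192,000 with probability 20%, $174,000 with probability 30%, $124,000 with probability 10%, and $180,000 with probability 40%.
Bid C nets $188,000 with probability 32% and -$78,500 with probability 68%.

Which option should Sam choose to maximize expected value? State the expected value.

Bid B ($175,000)

Bid A = 0.2 × 128000 + 0.2 × 169000 + 0.3 × (-27000) + 0.3 × 81000 = 25600 + 33800 − 8100 + 24300 = 75600
Bid B = 0.2 × 192000 + 0.3 × 174000 + 0.1 × 124000 + 0.4 × 180000 = 38400 + 52200 + 12400 + 72000 = 175000
Bid C = 0.32 × 188000 + 0.68 × (-78500) = 60160 − 53380 = 6780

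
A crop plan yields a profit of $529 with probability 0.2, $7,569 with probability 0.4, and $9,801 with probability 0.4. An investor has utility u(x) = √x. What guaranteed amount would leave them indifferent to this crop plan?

E[u] = 0.2·√529 + 0.4·√7569 + 0.4·√9801 = 0.2·23 + 0.4·87 + 0.4·99 = 79
CE = (79)² = 6241

$6,241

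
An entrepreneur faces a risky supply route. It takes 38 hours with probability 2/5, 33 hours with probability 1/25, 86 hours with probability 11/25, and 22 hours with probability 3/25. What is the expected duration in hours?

57 hours

EV = 2/5 × 38 + 1/25 × 33 + 11/25 × 86 + 3/25 × 22 = 15.2 + 1.32 + 37.84 + 2.64 = 57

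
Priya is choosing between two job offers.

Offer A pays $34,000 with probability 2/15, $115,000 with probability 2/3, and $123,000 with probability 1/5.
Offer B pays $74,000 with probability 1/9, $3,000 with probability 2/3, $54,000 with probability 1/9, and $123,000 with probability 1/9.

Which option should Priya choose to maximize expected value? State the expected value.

Offer A = 2/15 × 34000 + 2/3 × 115000 + 1/5 × 123000 = 4533.3333 + 76666.6667 + 24600 = 105800
Offer B = 1/9 × 74000 + 2/3 × 3000 + 1/9 × 54000 + 1/9 × 123000 = 8222.2222 + 2000 + 6000 + 13666.6667 = 29888.8889

Offer A ($105,800)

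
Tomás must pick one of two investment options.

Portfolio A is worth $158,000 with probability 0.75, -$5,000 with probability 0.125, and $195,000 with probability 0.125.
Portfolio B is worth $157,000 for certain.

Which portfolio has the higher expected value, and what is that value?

Portfolio A = 0.75 × 158000 + 0.125 × (-5000) + 0.125 × 195000 = 118500 − 625 + 24375 = 142250
Portfolio B: 157000 (certain)

Portfolio B ($157,000)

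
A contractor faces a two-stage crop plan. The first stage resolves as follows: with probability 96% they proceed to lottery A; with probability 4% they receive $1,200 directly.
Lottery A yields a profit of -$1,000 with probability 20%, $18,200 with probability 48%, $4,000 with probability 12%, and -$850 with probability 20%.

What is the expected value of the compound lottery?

EV(A) = 0.2 × (-1000) + 0.48 × 18200 + 0.12 × 4000 + 0.2 × (-850) = -200 + 8736 + 480 − 170 = 8846
Branch B: 1200 (certain)
Overall = 0.96 × 8846 + 0.04 × 1200 = 8492.16 + 48 = 8540.16

$8,540.16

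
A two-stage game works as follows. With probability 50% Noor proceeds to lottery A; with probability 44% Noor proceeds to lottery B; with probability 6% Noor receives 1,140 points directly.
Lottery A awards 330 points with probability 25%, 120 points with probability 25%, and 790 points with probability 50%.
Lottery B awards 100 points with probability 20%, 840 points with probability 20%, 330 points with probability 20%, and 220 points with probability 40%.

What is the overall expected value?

472.63 points

EV(A) = 0.25 × 330 + 0.25 × 120 + 0.5 × 790 = 82.5 + 30 + 395 = 507.5
EV(B) = 0.2 × 100 + 0.2 × 840 + 0.2 × 330 + 0.4 × 220 = 20 + 168 + 66 + 88 = 342
Branch C: 1140 (certain)
Overall = 0.5 × 507.5 + 0.44 × 342 + 0.06 × 1140 = 253.75 + 150.48 + 68.4 = 472.63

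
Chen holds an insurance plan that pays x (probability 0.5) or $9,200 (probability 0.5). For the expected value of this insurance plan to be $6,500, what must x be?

0.5·x + 0.5·9200 = 6500
0.5·x = 6500 − 4600 = 1900
x = 1900 / 0.5 = 3800

x = $3,800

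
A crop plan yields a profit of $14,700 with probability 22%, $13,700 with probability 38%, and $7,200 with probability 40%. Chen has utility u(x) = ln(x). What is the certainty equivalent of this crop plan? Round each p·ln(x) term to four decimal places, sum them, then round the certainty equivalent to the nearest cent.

E[u] = 0.22·ln(14700) + 0.38·ln(13700) + 0.4·ln(7200) = 2.1110 + 3.6196 + 3.5527 = 9.2833
CE = e^9.2833 ≈ 10756.87

$10,756.87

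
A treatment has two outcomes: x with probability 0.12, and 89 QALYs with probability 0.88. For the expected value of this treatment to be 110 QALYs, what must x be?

0.12·x + 0.88·89 = 110
0.12·x = 110 − 78.32 = 31.68
x = 31.68 / 0.12 = 264

x = 264 QALYs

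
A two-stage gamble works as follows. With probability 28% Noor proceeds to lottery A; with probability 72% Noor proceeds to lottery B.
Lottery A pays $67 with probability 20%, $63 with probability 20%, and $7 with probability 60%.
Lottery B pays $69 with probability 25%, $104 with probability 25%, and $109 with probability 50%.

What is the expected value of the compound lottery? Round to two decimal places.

EV(A) = 0.2 × 67 + 0.2 × 63 + 0.6 × 7 = 13.4 + 12.6 + 4.2 = 30.2
EV(B) = 0.25 × 69 + 0.25 × 104 + 0.5 × 109 = 17.25 + 26 + 54.5 = 97.75
Overall = 0.28 × 30.2 + 0.72 × 97.75 = 8.456 + 70.38 = 78.836

$78.84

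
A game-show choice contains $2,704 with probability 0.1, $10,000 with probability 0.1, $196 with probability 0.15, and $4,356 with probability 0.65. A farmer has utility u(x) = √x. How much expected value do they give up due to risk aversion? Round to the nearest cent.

E[u] = 0.1·√2704 + 0.1·√10000 + 0.15·√196 + 0.65·√4356 = 0.1·52 + 0.1·100 + 0.15·14 + 0.65·66 = 60.2
CE = (60.2)² = 3624.04
Risk premium = EV − CE = 4131.2 − 3624.04 = 507.16

$507.16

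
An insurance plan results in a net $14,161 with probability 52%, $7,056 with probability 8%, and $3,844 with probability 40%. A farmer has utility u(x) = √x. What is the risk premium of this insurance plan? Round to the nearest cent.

$742.24

E[u] = 0.52·√14161 + 0.08·√7056 + 0.4·√3844 = 0.52·119 + 0.08·84 + 0.4·62 = 93.4
CE = (93.4)² = 8723.56
Risk premium = EV − CE = 9465.8 − 8723.56 = 742.24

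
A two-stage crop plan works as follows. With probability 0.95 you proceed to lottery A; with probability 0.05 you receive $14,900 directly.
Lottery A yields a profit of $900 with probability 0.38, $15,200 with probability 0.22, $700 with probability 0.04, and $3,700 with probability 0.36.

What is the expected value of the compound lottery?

EV(A) = 0.38 × 900 + 0.22 × 15200 + 0.04 × 700 + 0.36 × 3700 = 342 + 3344 + 28 + 1332 = 5046
Branch B: 14900 (certain)
Overall = 0.95 × 5046 + 0.05 × 14900 = 4793.7 + 745 = 5538.7

$5,538.70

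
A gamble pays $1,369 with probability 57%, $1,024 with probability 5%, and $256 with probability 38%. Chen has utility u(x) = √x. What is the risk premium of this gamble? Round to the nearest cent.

E[u] = 0.57·√1369 + 0.05·√1024 + 0.38·√256 = 0.57·37 + 0.05·32 + 0.38·16 = 28.77
CE = (28.77)² = 827.7129
Risk premium = EV − CE = 928.81 − 827.7129 = 101.0971

$101.10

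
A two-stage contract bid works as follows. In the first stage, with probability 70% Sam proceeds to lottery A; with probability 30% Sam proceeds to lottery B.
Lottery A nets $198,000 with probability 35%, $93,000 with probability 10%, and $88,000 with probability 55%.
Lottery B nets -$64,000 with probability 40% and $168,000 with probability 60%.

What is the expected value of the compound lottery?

$111,460

EV(A) = 0.35 × 198000 + 0.1 × 93000 + 0.55 × 88000 = 69300 + 9300 + 48400 = 127000
EV(B) = 0.4 × (-64000) + 0.6 × 168000 = -25600 + 100800 = 75200
Overall = 0.7 × 127000 + 0.3 × 75200 = 88900 + 22560 = 111460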